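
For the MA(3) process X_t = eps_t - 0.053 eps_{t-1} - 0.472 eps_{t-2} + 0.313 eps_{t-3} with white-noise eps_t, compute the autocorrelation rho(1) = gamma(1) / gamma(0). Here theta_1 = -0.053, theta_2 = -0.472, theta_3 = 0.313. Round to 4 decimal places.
\rho(1) = -0.1328

For an MA(q) process with theta_0 = 1, the autocovariance is
  gamma(k) = sigma^2 * sum_{i=0..q-k} theta_i * theta_{i+k},
and rho(k) = gamma(k) / gamma(0). Sigma^2 cancels.
  numerator   = (1)*(-0.053) + (-0.053)*(-0.472) + (-0.472)*(0.313) = -0.17572.
  denominator = (1)^2 + (-0.053)^2 + (-0.472)^2 + (0.313)^2 = 1.323562.
  rho(1) = -0.17572 / 1.323562 = -0.1328.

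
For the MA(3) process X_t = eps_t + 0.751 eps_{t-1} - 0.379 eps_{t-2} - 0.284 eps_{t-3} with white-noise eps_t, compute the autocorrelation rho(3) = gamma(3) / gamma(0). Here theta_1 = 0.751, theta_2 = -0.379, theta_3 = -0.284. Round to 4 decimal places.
\rho(3) = -0.1588

For an MA(q) process with theta_0 = 1, the autocovariance is
  gamma(k) = sigma^2 * sum_{i=0..q-k} theta_i * theta_{i+k},
and rho(k) = gamma(k) / gamma(0). Sigma^2 cancels.
  numerator   = (1)*(-0.284) = -0.284.
  denominator = (1)^2 + (0.751)^2 + (-0.379)^2 + (-0.284)^2 = 1.788298.
  rho(3) = -0.284 / 1.788298 = -0.1588.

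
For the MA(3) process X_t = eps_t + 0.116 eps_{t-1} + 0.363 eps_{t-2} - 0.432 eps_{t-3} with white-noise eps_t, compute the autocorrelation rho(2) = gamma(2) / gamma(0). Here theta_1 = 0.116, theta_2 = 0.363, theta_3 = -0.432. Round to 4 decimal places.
\rho(2) = 0.2349

For an MA(q) process with theta_0 = 1, the autocovariance is
  gamma(k) = sigma^2 * sum_{i=0..q-k} theta_i * theta_{i+k},
and rho(k) = gamma(k) / gamma(0). Sigma^2 cancels.
  numerator   = (1)*(0.363) + (0.116)*(-0.432) = 0.312888.
  denominator = (1)^2 + (0.116)^2 + (0.363)^2 + (-0.432)^2 = 1.331849.
  rho(2) = 0.312888 / 1.331849 = 0.2349.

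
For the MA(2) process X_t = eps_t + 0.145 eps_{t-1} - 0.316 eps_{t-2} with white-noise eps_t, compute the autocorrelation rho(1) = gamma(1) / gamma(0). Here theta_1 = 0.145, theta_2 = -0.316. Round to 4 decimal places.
\rho(1) = 0.0885

For an MA(q) process with theta_0 = 1, the autocovariance is
  gamma(k) = sigma^2 * sum_{i=0..q-k} theta_i * theta_{i+k},
and rho(k) = gamma(k) / gamma(0). Sigma^2 cancels.
  numerator   = (1)*(0.145) + (0.145)*(-0.316) = 0.09918.
  denominator = (1)^2 + (0.145)^2 + (-0.316)^2 = 1.120881.
  rho(1) = 0.09918 / 1.120881 = 0.0885.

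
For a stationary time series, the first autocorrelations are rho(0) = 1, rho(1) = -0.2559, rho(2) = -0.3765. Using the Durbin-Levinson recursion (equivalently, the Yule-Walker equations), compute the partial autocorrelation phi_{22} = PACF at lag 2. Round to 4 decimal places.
\phi_{22} = -0.4730

The PACF at lag k is phi_{kk}, the last component of the solution
to the Yule-Walker system G_k phi = r_k where
  (G_k)_{ij} = rho(|i - j|), (r_k)_i = rho(i), i,j = 1..k.
Equivalently, Durbin-Levinson gives phi_{kk} iteratively:
  phi_{11} = rho(1)
  phi_{kk} = [rho(k) - sum_{j=1..k-1} phi_{k-1,j} rho(k-j)]
            / [1 - sum_{j=1..k-1} phi_{k-1,j} rho(j)],
  phi_{k,j} = phi_{k-1,j} - phi_{kk} phi_{k-1,k-j},  j = 1..k-1.
Step k = 1:
  phi_11 = rho(1) = -0.2559.
Step k = 2:
  phi_22 = [rho(2) - phi_11 rho(1)] / [1 - phi_11 rho(1)] = [-0.3765 - (-0.2559)(-0.2559)] / [1 - (-0.2559)(-0.2559)]
         = -0.44198481 / 0.93451519 = -0.473.
Therefore phi_{22} = -0.4730.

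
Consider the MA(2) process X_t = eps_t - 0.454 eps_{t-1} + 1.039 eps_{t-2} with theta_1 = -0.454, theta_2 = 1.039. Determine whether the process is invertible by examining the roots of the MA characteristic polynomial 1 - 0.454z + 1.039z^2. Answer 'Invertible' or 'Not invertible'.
\text{Not invertible}

The MA(q) characteristic polynomial is P(z) = 1 - 0.454z + 1.039z^2.
Invertibility requires all roots to lie outside the unit circle, i.e. |z| > 1 for every root.
Set 1 + (-0.454) z + (1.039) z^2 = 0, i.e. a z^2 + b z + c = 0 with a = 1.039, b = -0.454, c = 1.
Discriminant D = b^2 - 4ac = (-0.454)^2 - 4*(1.039)*1 = 0.206116 - (4.156) = -3.949884.
D < 0, so the roots are the complex-conjugate pair z = (-b +/- i sqrt(-D)) / (2a) = 0.2185 +/- 0.9564i.
For a conjugate pair |z|^2 = z * conj(z) = (product of roots) = c/a = 1/(1.039) = 0.962464, so |z| = sqrt(0.962464) = 0.9811 for both roots.
Moduli of all roots: 0.9811, 0.9811.
All moduli strictly greater than 1? No.
Verdict: Not invertible.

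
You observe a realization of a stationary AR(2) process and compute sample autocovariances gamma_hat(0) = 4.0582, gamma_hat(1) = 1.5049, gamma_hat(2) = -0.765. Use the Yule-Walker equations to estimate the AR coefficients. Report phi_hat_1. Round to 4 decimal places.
\hat\phi_{1} = 0.5110

The Yule-Walker equations for an AR(p) process read, in matrix form,
  Gamma_p phi = r_p,   with   (Gamma_p)_{ij} = gamma(|i - j|),
                       (r_p)_i = gamma(i),   i,j = 1..p.
Substitute the sample gammas (Toeplitz matrix and right-hand side of size 2):
  Gamma_p = [[4.0582, 1.5049], [1.5049, 4.0582]]
  r_p     = [1.5049, -0.765]
Written out:
  4.0582 phi_1 + 1.5049 phi_2 = 1.5049
  1.5049 phi_1 + 4.0582 phi_2 = -0.765
Solve by Cramer's rule:
  det = gamma(0)^2 - gamma(1)^2 = (4.0582)^2 - (1.5049)^2 = 16.46898724 - 2.26472401 = 14.20426323
  phi_hat_1 = [gamma(1) gamma(0) - gamma(1) gamma(2)] / det = [(1.5049)(4.0582) - (1.5049)(-0.765)] / 14.20426323 = 7.25843368 / 14.20426323 = 0.511
  phi_hat_2 = [gamma(0) gamma(2) - gamma(1)^2] / det = [(4.0582)(-0.765) - (1.5049)^2] / 14.20426323 = -5.36924701 / 14.20426323 = -0.378
So phi_hat = [0.5110, -0.3780].
Therefore phi_hat_1 = 0.5110.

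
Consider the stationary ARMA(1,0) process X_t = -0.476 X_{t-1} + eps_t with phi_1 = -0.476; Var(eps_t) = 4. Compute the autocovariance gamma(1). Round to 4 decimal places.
\gamma(1) = -2.4618

Multiply the model equation by X_{t-k} and take expectations. With theta_0 = psi_0 = 1 and psi_j the MA(infinity) weights, this gives
  gamma(k) - sum_i phi_i gamma(k-i) = c_k,
  c_k = sigma^2 * sum_{j=k..q} theta_j psi_{j-k}   (c_k = 0 for k > q),
using gamma(-m) = gamma(m).
Pure AR (q = 0): c_0 = sigma^2 = 4, c_k = 0 for k >= 1.
Equations for k = 0 and k = 1 (AR order 1):
  gamma(0) = phi_1 gamma(1) + c_0
  gamma(1) = phi_1 gamma(0) + c_1
Substituting the second into the first: gamma(0) (1 - phi_1^2) = c_0 + phi_1 c_1, so
  gamma(0) = c_0 / (1 - phi_1^2) = 4 / (1 - (-0.476)^2) = 4 / 0.773424 = 5.171807.
  gamma(1) = phi_1 gamma(0) = (-0.476)(5.171807) = -2.46178.
Therefore gamma(1) = -2.4618 (to 4 decimal places).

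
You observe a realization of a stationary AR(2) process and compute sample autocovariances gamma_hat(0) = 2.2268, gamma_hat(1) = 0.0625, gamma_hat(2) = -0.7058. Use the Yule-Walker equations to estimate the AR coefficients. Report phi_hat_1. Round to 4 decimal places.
\hat\phi_{1} = 0.0370

The Yule-Walker equations for an AR(p) process read, in matrix form,
  Gamma_p phi = r_p,   with   (Gamma_p)_{ij} = gamma(|i - j|),
                       (r_p)_i = gamma(i),   i,j = 1..p.
Substitute the sample gammas (Toeplitz matrix and right-hand side of size 2):
  Gamma_p = [[2.2268, 0.0625], [0.0625, 2.2268]]
  r_p     = [0.0625, -0.7058]
Written out:
  2.2268 phi_1 + 0.0625 phi_2 = 0.0625
  0.0625 phi_1 + 2.2268 phi_2 = -0.7058
Solve by Cramer's rule:
  det = gamma(0)^2 - gamma(1)^2 = (2.2268)^2 - (0.0625)^2 = 4.95863824 - 0.00390625 = 4.95473199
  phi_hat_1 = [gamma(1) gamma(0) - gamma(1) gamma(2)] / det = [(0.0625)(2.2268) - (0.0625)(-0.7058)] / 4.95473199 = 0.1832875 / 4.95473199 = 0.037
  phi_hat_2 = [gamma(0) gamma(2) - gamma(1)^2] / det = [(2.2268)(-0.7058) - (0.0625)^2] / 4.95473199 = -1.57558169 / 4.95473199 = -0.318
So phi_hat = [0.0370, -0.3180].
Therefore phi_hat_1 = 0.0370.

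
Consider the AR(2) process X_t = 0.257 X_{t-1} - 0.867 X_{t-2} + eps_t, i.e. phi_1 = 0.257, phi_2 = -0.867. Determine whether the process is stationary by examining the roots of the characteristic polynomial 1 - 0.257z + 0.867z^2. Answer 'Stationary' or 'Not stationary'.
\text{Stationary}

The AR(p) characteristic polynomial is P(z) = 1 - 0.257z + 0.867z^2.
Stationarity requires all roots to lie outside the unit circle, i.e. |z| > 1 for every root.
Set 1 + (-0.257) z + (0.867) z^2 = 0, i.e. a z^2 + b z + c = 0 with a = 0.867, b = -0.257, c = 1.
Discriminant D = b^2 - 4ac = (-0.257)^2 - 4*(0.867)*1 = 0.066049 - (3.468) = -3.401951.
D < 0, so the roots are the complex-conjugate pair z = (-b +/- i sqrt(-D)) / (2a) = 0.1482 +/- 1.0637i.
For a conjugate pair |z|^2 = z * conj(z) = (product of roots) = c/a = 1/(0.867) = 1.153403, so |z| = sqrt(1.153403) = 1.074 for both roots.
Moduli of all roots: 1.0740, 1.0740.
All moduli strictly greater than 1? Yes.
Verdict: Stationary.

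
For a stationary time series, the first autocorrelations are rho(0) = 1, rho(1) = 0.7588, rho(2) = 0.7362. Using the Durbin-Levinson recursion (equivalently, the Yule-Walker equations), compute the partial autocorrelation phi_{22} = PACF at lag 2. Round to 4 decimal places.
\phi_{22} = 0.3782

The PACF at lag k is phi_{kk}, the last component of the solution
to the Yule-Walker system G_k phi = r_k where
  (G_k)_{ij} = rho(|i - j|), (r_k)_i = rho(i), i,j = 1..k.
Equivalently, Durbin-Levinson gives phi_{kk} iteratively:
  phi_{11} = rho(1)
  phi_{kk} = [rho(k) - sum_{j=1..k-1} phi_{k-1,j} rho(k-j)]
            / [1 - sum_{j=1..k-1} phi_{k-1,j} rho(j)],
  phi_{k,j} = phi_{k-1,j} - phi_{kk} phi_{k-1,k-j},  j = 1..k-1.
Step k = 1:
  phi_11 = rho(1) = 0.7588.
Step k = 2:
  phi_22 = [rho(2) - phi_11 rho(1)] / [1 - phi_11 rho(1)] = [0.7362 - (0.7588)(0.7588)] / [1 - (0.7588)(0.7588)]
         = 0.16042256 / 0.42422256 = 0.3782.
Therefore phi_{22} = 0.3782.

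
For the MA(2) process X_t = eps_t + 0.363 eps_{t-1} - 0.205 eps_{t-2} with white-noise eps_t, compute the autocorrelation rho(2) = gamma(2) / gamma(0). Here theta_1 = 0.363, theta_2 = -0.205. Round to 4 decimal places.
\rho(2) = -0.1746

For an MA(q) process with theta_0 = 1, the autocovariance is
  gamma(k) = sigma^2 * sum_{i=0..q-k} theta_i * theta_{i+k},
and rho(k) = gamma(k) / gamma(0). Sigma^2 cancels.
  numerator   = (1)*(-0.205) = -0.205.
  denominator = (1)^2 + (0.363)^2 + (-0.205)^2 = 1.173794.
  rho(2) = -0.205 / 1.173794 = -0.1746.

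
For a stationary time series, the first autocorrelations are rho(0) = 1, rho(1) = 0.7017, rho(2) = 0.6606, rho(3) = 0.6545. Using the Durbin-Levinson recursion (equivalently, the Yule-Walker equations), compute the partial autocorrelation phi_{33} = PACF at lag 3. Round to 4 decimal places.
\phi_{33} = 0.2479

The PACF at lag k is phi_{kk}, the last component of the solution
to the Yule-Walker system G_k phi = r_k where
  (G_k)_{ij} = rho(|i - j|), (r_k)_i = rho(i), i,j = 1..k.
Equivalently, Durbin-Levinson gives phi_{kk} iteratively:
  phi_{11} = rho(1)
  phi_{kk} = [rho(k) - sum_{j=1..k-1} phi_{k-1,j} rho(k-j)]
            / [1 - sum_{j=1..k-1} phi_{k-1,j} rho(j)],
  phi_{k,j} = phi_{k-1,j} - phi_{kk} phi_{k-1,k-j},  j = 1..k-1.
Step k = 1:
  phi_11 = rho(1) = 0.7017.
Step k = 2:
  phi_22 = [rho(2) - phi_11 rho(1)] / [1 - phi_11 rho(1)] = [0.6606 - (0.7017)(0.7017)] / [1 - (0.7017)(0.7017)]
         = 0.16821711 / 0.50761711 = 0.331386.
  Update: phi_21 = phi_11 - phi_22 phi_11 = 0.7017 - (0.331386)(0.7017) = 0.469167.
Step k = 3:
  phi_33 = [rho(3) - phi_21 rho(2) - phi_22 rho(1)] / [1 - phi_21 rho(1) - phi_22 rho(2)]
    numerator   = 0.6545 - (0.469167)(0.6606) - (0.331386)(0.7017) = 0.11203513
    denominator = 1 - (0.469167)(0.7017) - (0.331386)(0.6606) = 0.45187235
  phi_33 = 0.11203513 / 0.45187235 = 0.2479.
Therefore phi_{33} = 0.2479.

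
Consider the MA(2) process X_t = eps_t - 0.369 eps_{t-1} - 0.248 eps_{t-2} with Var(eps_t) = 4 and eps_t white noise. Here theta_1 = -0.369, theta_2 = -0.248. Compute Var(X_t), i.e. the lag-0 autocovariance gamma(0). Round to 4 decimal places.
\gamma(0) = 4.7907

For an MA(q) process X_t = eps_t + sum_i theta_i eps_{t-i} with
Var(eps_t) = sigma^2, the variance is
  gamma(0) = sigma^2 * (1 + sum_i theta_i^2).
  sum_i theta_i^2 = (-0.369)^2 + (-0.248)^2 = 0.136161 + 0.061504 = 0.197665.
  gamma(0) = 4 * (1 + 0.197665) = 4 * 1.197665 = 4.79066, which rounds to 4.7907.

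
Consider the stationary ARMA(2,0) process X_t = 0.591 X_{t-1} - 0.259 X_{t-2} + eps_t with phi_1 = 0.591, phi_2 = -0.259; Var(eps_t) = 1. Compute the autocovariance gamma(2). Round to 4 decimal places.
\gamma(2) = 0.0253

Multiply the model equation by X_{t-k} and take expectations. With theta_0 = psi_0 = 1 and psi_j the MA(infinity) weights, this gives
  gamma(k) - sum_i phi_i gamma(k-i) = c_k,
  c_k = sigma^2 * sum_{j=k..q} theta_j psi_{j-k}   (c_k = 0 for k > q),
using gamma(-m) = gamma(m).
Pure AR (q = 0): c_0 = sigma^2 = 1, c_k = 0 for k >= 1.
Equations for k = 0, 1, 2 (AR order 2, c_2 = 0):
  (E0) gamma(0) = phi_1 gamma(1) + phi_2 gamma(2) + c_0
  (E1) gamma(1) = phi_1 gamma(0) + phi_2 gamma(1) + c_1
  (E2) gamma(2) = phi_1 gamma(1) + phi_2 gamma(0)
From (E1): gamma(1) = A gamma(0) + B with
  A = phi_1 / (1 - phi_2) = 0.591 / 1.259 = 0.46942,   B = c_1 / (1 - phi_2) = 0 / 1.259 = 0.
Insert (E2) into (E0): gamma(0) (1 - phi_2^2) = phi_1 (1 + phi_2) gamma(1) + c_0.
  phi_1 (1 + phi_2) = (0.591)(0.741) = 0.437931,   1 - phi_2^2 = 0.932919.
Replace gamma(1) by A gamma(0) + B and collect gamma(0):
  gamma(0) [0.932919 - (0.437931)(0.46942)] = c_0 = 1
  gamma(0) * 0.727345 = 1
  gamma(0) = 1 / 0.727345 = 1.374863.
  gamma(1) = A gamma(0) = (0.46942)(1.374863) = 0.645388.
  gamma(2) = phi_1 gamma(1) + phi_2 gamma(0) = (0.591)(0.645388) + (-0.259)(1.374863) = 0.025335.
Therefore gamma(2) = 0.0253 (to 4 decimal places).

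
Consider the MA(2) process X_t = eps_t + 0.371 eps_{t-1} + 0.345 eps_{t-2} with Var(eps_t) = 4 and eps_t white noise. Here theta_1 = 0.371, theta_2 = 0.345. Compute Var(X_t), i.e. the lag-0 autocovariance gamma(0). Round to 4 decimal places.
\gamma(0) = 5.0267

For an MA(q) process X_t = eps_t + sum_i theta_i eps_{t-i} with
Var(eps_t) = sigma^2, the variance is
  gamma(0) = sigma^2 * (1 + sum_i theta_i^2).
  sum_i theta_i^2 = (0.371)^2 + (0.345)^2 = 0.137641 + 0.119025 = 0.256666.
  gamma(0) = 4 * (1 + 0.256666) = 4 * 1.256666 = 5.026664, which rounds to 5.0267.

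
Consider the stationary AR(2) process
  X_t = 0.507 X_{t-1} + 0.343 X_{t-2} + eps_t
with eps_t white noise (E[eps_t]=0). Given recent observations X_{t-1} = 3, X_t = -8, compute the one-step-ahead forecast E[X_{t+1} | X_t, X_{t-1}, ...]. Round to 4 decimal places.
E[X_{t+1} \mid \mathcal F_t] = -3.0270

For an AR(p) model X_t = c + sum_i phi_i X_{t-i} + eps_t, the
one-step-ahead conditional mean is
  E[X_{t+1} | X_t, ...] = c + sum_i phi_i X_{t+1-i}.
Substitute known values:
  E[X_{t+1} | ...] = (0.507) * (-8) + (0.343) * (3)
                   = -3.0270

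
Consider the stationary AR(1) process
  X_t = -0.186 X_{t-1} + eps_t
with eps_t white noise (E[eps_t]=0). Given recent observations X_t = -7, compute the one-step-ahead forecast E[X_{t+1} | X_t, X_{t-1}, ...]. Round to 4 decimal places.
E[X_{t+1} \mid \mathcal F_t] = 1.3020

For an AR(p) model X_t = c + sum_i phi_i X_{t-i} + eps_t, the
one-step-ahead conditional mean is
  E[X_{t+1} | X_t, ...] = c + sum_i phi_i X_{t+1-i}.
Substitute known values:
  E[X_{t+1} | ...] = (-0.186) * (-7)
                   = 1.3020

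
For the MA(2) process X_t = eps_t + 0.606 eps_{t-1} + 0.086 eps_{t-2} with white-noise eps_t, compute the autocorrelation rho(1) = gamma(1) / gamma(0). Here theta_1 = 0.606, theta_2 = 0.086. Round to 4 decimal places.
\rho(1) = 0.4788

For an MA(q) process with theta_0 = 1, the autocovariance is
  gamma(k) = sigma^2 * sum_{i=0..q-k} theta_i * theta_{i+k},
and rho(k) = gamma(k) / gamma(0). Sigma^2 cancels.
  numerator   = (1)*(0.606) + (0.606)*(0.086) = 0.658116.
  denominator = (1)^2 + (0.606)^2 + (0.086)^2 = 1.374632.
  rho(1) = 0.658116 / 1.374632 = 0.4788.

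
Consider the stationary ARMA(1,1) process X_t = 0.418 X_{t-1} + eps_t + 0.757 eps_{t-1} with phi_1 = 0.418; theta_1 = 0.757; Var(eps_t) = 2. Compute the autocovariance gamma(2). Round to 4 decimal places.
\gamma(2) = 1.5669

Multiply the model equation by X_{t-k} and take expectations. With theta_0 = psi_0 = 1 and psi_j the MA(infinity) weights, this gives
  gamma(k) - sum_i phi_i gamma(k-i) = c_k,
  c_k = sigma^2 * sum_{j=k..q} theta_j psi_{j-k}   (c_k = 0 for k > q),
using gamma(-m) = gamma(m).
psi-weights needed (psi_j = theta_j + sum_i phi_i psi_{j-i}):
  psi_1 = theta_1 + phi_1 = 0.757 + (0.418) = 1.175
Right-hand sides:
  c_0 = sigma^2 (1 + theta_1 psi_1) = 2 * (1 + (0.757)(1.175)) = 2 * 1.889475 = 3.77895
  c_1 = sigma^2 theta_1 = 2 * (0.757) = 1.514
  c_2 = 0
Equations for k = 0 and k = 1 (AR order 1):
  gamma(0) = phi_1 gamma(1) + c_0
  gamma(1) = phi_1 gamma(0) + c_1
Substituting the second into the first: gamma(0) (1 - phi_1^2) = c_0 + phi_1 c_1, so
  gamma(0) = (c_0 + phi_1 c_1) / (1 - phi_1^2) = (3.77895 + (0.418)(1.514)) / (1 - (0.418)^2) = 4.411802 / 0.825276 = 5.34585.
  gamma(1) = phi_1 gamma(0) + c_1 = (0.418)(5.34585) + (1.514) = 3.748565.
For k = 2 (> q): gamma(2) = phi_1 gamma(1) = (0.418)(3.748565) = 1.5669.
Therefore gamma(2) = 1.5669 (to 4 decimal places).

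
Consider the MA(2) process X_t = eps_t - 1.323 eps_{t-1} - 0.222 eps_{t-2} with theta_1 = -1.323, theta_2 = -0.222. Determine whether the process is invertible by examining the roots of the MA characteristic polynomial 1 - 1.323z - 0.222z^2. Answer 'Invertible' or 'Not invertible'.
\text{Not invertible}

The MA(q) characteristic polynomial is P(z) = 1 - 1.323z - 0.222z^2.
Invertibility requires all roots to lie outside the unit circle, i.e. |z| > 1 for every root.
Set 1 + (-1.323) z + (-0.222) z^2 = 0, i.e. a z^2 + b z + c = 0 with a = -0.222, b = -1.323, c = 1.
Discriminant D = b^2 - 4ac = (-1.323)^2 - 4*(-0.222)*1 = 1.750329 - (-0.888) = 2.638329.
D >= 0, so the roots are real: z = (-b +/- sqrt(D)) / (2a) = (1.323 +/- 1.624293) / (-0.444).
  z_1 = (1.323 + 1.624293) / (-0.444) = -6.638,   |z_1| = 6.638.
  z_2 = (1.323 - 1.624293) / (-0.444) = 0.6786,   |z_2| = 0.6786.
Moduli of all roots: 6.6380, 0.6786.
All moduli strictly greater than 1? No.
Verdict: Not invertible.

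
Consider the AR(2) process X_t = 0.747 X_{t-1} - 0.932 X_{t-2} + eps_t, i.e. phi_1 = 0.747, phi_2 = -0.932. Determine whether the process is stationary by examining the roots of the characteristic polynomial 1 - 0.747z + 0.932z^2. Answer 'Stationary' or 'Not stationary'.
\text{Stationary}

The AR(p) characteristic polynomial is P(z) = 1 - 0.747z + 0.932z^2.
Stationarity requires all roots to lie outside the unit circle, i.e. |z| > 1 for every root.
Set 1 + (-0.747) z + (0.932) z^2 = 0, i.e. a z^2 + b z + c = 0 with a = 0.932, b = -0.747, c = 1.
Discriminant D = b^2 - 4ac = (-0.747)^2 - 4*(0.932)*1 = 0.558009 - (3.728) = -3.169991.
D < 0, so the roots are the complex-conjugate pair z = (-b +/- i sqrt(-D)) / (2a) = 0.4008 +/- 0.9552i.
For a conjugate pair |z|^2 = z * conj(z) = (product of roots) = c/a = 1/(0.932) = 1.072961, so |z| = sqrt(1.072961) = 1.0358 for both roots.
Moduli of all roots: 1.0358, 1.0358.
All moduli strictly greater than 1? Yes.
Verdict: Stationary.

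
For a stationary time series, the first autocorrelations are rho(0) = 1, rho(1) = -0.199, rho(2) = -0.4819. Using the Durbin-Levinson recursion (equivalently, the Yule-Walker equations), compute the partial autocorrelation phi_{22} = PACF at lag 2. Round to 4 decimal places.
\phi_{22} = -0.5430

The PACF at lag k is phi_{kk}, the last component of the solution
to the Yule-Walker system G_k phi = r_k where
  (G_k)_{ij} = rho(|i - j|), (r_k)_i = rho(i), i,j = 1..k.
Equivalently, Durbin-Levinson gives phi_{kk} iteratively:
  phi_{11} = rho(1)
  phi_{kk} = [rho(k) - sum_{j=1..k-1} phi_{k-1,j} rho(k-j)]
            / [1 - sum_{j=1..k-1} phi_{k-1,j} rho(j)],
  phi_{k,j} = phi_{k-1,j} - phi_{kk} phi_{k-1,k-j},  j = 1..k-1.
Step k = 1:
  phi_11 = rho(1) = -0.199.
Step k = 2:
  phi_22 = [rho(2) - phi_11 rho(1)] / [1 - phi_11 rho(1)] = [-0.4819 - (-0.199)(-0.199)] / [1 - (-0.199)(-0.199)]
         = -0.521501 / 0.960399 = -0.543.
Therefore phi_{22} = -0.5430.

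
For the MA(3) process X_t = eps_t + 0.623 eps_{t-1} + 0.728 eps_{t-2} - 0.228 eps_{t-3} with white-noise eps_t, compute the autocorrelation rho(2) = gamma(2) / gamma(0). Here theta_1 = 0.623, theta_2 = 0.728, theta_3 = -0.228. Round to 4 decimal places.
\rho(2) = 0.2974

For an MA(q) process with theta_0 = 1, the autocovariance is
  gamma(k) = sigma^2 * sum_{i=0..q-k} theta_i * theta_{i+k},
and rho(k) = gamma(k) / gamma(0). Sigma^2 cancels.
  numerator   = (1)*(0.728) + (0.623)*(-0.228) = 0.585956.
  denominator = (1)^2 + (0.623)^2 + (0.728)^2 + (-0.228)^2 = 1.970097.
  rho(2) = 0.585956 / 1.970097 = 0.2974.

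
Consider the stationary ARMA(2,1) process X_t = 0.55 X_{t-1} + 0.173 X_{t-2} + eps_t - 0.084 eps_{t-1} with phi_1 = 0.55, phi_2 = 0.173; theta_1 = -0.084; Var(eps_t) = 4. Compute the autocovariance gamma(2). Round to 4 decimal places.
\gamma(2) = 3.3431

Multiply the model equation by X_{t-k} and take expectations. With theta_0 = psi_0 = 1 and psi_j the MA(infinity) weights, this gives
  gamma(k) - sum_i phi_i gamma(k-i) = c_k,
  c_k = sigma^2 * sum_{j=k..q} theta_j psi_{j-k}   (c_k = 0 for k > q),
using gamma(-m) = gamma(m).
psi-weights needed (psi_j = theta_j + sum_i phi_i psi_{j-i}):
  psi_1 = theta_1 + phi_1 = -0.084 + (0.55) = 0.466
Right-hand sides:
  c_0 = sigma^2 (1 + theta_1 psi_1) = 4 * (1 + (-0.084)(0.466)) = 4 * 0.960856 = 3.843424
  c_1 = sigma^2 theta_1 = 4 * (-0.084) = -0.336
  c_2 = 0
Equations for k = 0, 1, 2 (AR order 2, c_2 = 0):
  (E0) gamma(0) = phi_1 gamma(1) + phi_2 gamma(2) + c_0
  (E1) gamma(1) = phi_1 gamma(0) + phi_2 gamma(1) + c_1
  (E2) gamma(2) = phi_1 gamma(1) + phi_2 gamma(0)
From (E1): gamma(1) = A gamma(0) + B with
  A = phi_1 / (1 - phi_2) = 0.55 / 0.827 = 0.665054,   B = c_1 / (1 - phi_2) = -0.336 / 0.827 = -0.406288.
Insert (E2) into (E0): gamma(0) (1 - phi_2^2) = phi_1 (1 + phi_2) gamma(1) + c_0.
  phi_1 (1 + phi_2) = (0.55)(1.173) = 0.64515,   1 - phi_2^2 = 0.970071.
Replace gamma(1) by A gamma(0) + B and collect gamma(0):
  gamma(0) [0.970071 - (0.64515)(0.665054)] = (0.64515)(-0.406288) + 3.843424
  gamma(0) * 0.541011 = 3.581307
  gamma(0) = 3.581307 / 0.541011 = 6.619656.
  gamma(1) = A gamma(0) + B = (0.665054)(6.619656) + (-0.406288) = 3.996143.
  gamma(2) = phi_1 gamma(1) + phi_2 gamma(0) = (0.55)(3.996143) + (0.173)(6.619656) = 3.343079.
Therefore gamma(2) = 3.3431 (to 4 decimal places).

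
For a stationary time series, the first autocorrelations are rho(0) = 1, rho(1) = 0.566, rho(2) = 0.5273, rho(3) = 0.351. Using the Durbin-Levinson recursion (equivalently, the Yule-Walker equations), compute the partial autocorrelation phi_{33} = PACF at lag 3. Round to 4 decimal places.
\phi_{33} = -0.0469

The PACF at lag k is phi_{kk}, the last component of the solution
to the Yule-Walker system G_k phi = r_k where
  (G_k)_{ij} = rho(|i - j|), (r_k)_i = rho(i), i,j = 1..k.
Equivalently, Durbin-Levinson gives phi_{kk} iteratively:
  phi_{11} = rho(1)
  phi_{kk} = [rho(k) - sum_{j=1..k-1} phi_{k-1,j} rho(k-j)]
            / [1 - sum_{j=1..k-1} phi_{k-1,j} rho(j)],
  phi_{k,j} = phi_{k-1,j} - phi_{kk} phi_{k-1,k-j},  j = 1..k-1.
Step k = 1:
  phi_11 = rho(1) = 0.566.
Step k = 2:
  phi_22 = [rho(2) - phi_11 rho(1)] / [1 - phi_11 rho(1)] = [0.5273 - (0.566)(0.566)] / [1 - (0.566)(0.566)]
         = 0.206944 / 0.679644 = 0.304489.
  Update: phi_21 = phi_11 - phi_22 phi_11 = 0.566 - (0.304489)(0.566) = 0.393659.
Step k = 3:
  phi_33 = [rho(3) - phi_21 rho(2) - phi_22 rho(1)] / [1 - phi_21 rho(1) - phi_22 rho(2)]
    numerator   = 0.351 - (0.393659)(0.5273) - (0.304489)(0.566) = -0.02891724
    denominator = 1 - (0.393659)(0.566) - (0.304489)(0.5273) = 0.61663187
  phi_33 = -0.02891724 / 0.61663187 = -0.0469.
Therefore phi_{33} = -0.0469.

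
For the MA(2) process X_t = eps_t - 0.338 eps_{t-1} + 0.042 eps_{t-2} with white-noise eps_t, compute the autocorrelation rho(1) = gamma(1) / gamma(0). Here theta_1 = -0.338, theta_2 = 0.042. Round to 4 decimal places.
\rho(1) = -0.3156

For an MA(q) process with theta_0 = 1, the autocovariance is
  gamma(k) = sigma^2 * sum_{i=0..q-k} theta_i * theta_{i+k},
and rho(k) = gamma(k) / gamma(0). Sigma^2 cancels.
  numerator   = (1)*(-0.338) + (-0.338)*(0.042) = -0.352196.
  denominator = (1)^2 + (-0.338)^2 + (0.042)^2 = 1.116008.
  rho(1) = -0.352196 / 1.116008 = -0.3156.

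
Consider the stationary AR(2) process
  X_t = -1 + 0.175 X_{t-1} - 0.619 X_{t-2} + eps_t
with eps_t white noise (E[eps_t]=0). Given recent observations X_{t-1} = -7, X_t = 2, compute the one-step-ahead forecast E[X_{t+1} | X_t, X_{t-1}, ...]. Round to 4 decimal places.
E[X_{t+1} \mid \mathcal F_t] = 3.6830

For an AR(p) model X_t = c + sum_i phi_i X_{t-i} + eps_t, the
one-step-ahead conditional mean is
  E[X_{t+1} | X_t, ...] = c + sum_i phi_i X_{t+1-i}.
Substitute known values:
  E[X_{t+1} | ...] = -1 + (0.175) * (2) + (-0.619) * (-7)
                   = 3.6830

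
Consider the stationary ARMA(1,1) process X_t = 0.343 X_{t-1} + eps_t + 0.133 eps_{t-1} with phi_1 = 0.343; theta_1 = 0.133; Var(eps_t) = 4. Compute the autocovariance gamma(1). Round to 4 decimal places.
\gamma(1) = 2.2563

Multiply the model equation by X_{t-k} and take expectations. With theta_0 = psi_0 = 1 and psi_j the MA(infinity) weights, this gives
  gamma(k) - sum_i phi_i gamma(k-i) = c_k,
  c_k = sigma^2 * sum_{j=k..q} theta_j psi_{j-k}   (c_k = 0 for k > q),
using gamma(-m) = gamma(m).
psi-weights needed (psi_j = theta_j + sum_i phi_i psi_{j-i}):
  psi_1 = theta_1 + phi_1 = 0.133 + (0.343) = 0.476
Right-hand sides:
  c_0 = sigma^2 (1 + theta_1 psi_1) = 4 * (1 + (0.133)(0.476)) = 4 * 1.063308 = 4.253232
  c_1 = sigma^2 theta_1 = 4 * (0.133) = 0.532
  c_2 = 0
Equations for k = 0 and k = 1 (AR order 1):
  gamma(0) = phi_1 gamma(1) + c_0
  gamma(1) = phi_1 gamma(0) + c_1
Substituting the second into the first: gamma(0) (1 - phi_1^2) = c_0 + phi_1 c_1, so
  gamma(0) = (c_0 + phi_1 c_1) / (1 - phi_1^2) = (4.253232 + (0.343)(0.532)) / (1 - (0.343)^2) = 4.435708 / 0.882351 = 5.027147.
  gamma(1) = phi_1 gamma(0) + c_1 = (0.343)(5.027147) + (0.532) = 2.256311.
Therefore gamma(1) = 2.2563 (to 4 decimal places).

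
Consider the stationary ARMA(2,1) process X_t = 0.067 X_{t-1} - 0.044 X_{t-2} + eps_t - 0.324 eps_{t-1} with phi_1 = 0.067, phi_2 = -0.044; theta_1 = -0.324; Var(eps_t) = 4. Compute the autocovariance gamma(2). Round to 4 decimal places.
\gamma(2) = -0.2531

Multiply the model equation by X_{t-k} and take expectations. With theta_0 = psi_0 = 1 and psi_j the MA(infinity) weights, this gives
  gamma(k) - sum_i phi_i gamma(k-i) = c_k,
  c_k = sigma^2 * sum_{j=k..q} theta_j psi_{j-k}   (c_k = 0 for k > q),
using gamma(-m) = gamma(m).
psi-weights needed (psi_j = theta_j + sum_i phi_i psi_{j-i}):
  psi_1 = theta_1 + phi_1 = -0.324 + (0.067) = -0.257
Right-hand sides:
  c_0 = sigma^2 (1 + theta_1 psi_1) = 4 * (1 + (-0.324)(-0.257)) = 4 * 1.083268 = 4.333072
  c_1 = sigma^2 theta_1 = 4 * (-0.324) = -1.296
  c_2 = 0
Equations for k = 0, 1, 2 (AR order 2, c_2 = 0):
  (E0) gamma(0) = phi_1 gamma(1) + phi_2 gamma(2) + c_0
  (E1) gamma(1) = phi_1 gamma(0) + phi_2 gamma(1) + c_1
  (E2) gamma(2) = phi_1 gamma(1) + phi_2 gamma(0)
From (E1): gamma(1) = A gamma(0) + B with
  A = phi_1 / (1 - phi_2) = 0.067 / 1.044 = 0.064176,   B = c_1 / (1 - phi_2) = -1.296 / 1.044 = -1.241379.
Insert (E2) into (E0): gamma(0) (1 - phi_2^2) = phi_1 (1 + phi_2) gamma(1) + c_0.
  phi_1 (1 + phi_2) = (0.067)(0.956) = 0.064052,   1 - phi_2^2 = 0.998064.
Replace gamma(1) by A gamma(0) + B and collect gamma(0):
  gamma(0) [0.998064 - (0.064052)(0.064176)] = (0.064052)(-1.241379) + 4.333072
  gamma(0) * 0.993953 = 4.253559
  gamma(0) = 4.253559 / 0.993953 = 4.279435.
  gamma(1) = A gamma(0) + B = (0.064176)(4.279435) + (-1.241379) = -0.966741.
  gamma(2) = phi_1 gamma(1) + phi_2 gamma(0) = (0.067)(-0.966741) + (-0.044)(4.279435) = -0.253067.
Therefore gamma(2) = -0.2531 (to 4 decimal places).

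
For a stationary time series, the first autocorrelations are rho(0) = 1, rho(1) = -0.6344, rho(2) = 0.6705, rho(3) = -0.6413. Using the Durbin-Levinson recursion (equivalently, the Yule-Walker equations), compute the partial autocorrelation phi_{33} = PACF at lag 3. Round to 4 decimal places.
\phi_{33} = -0.2560

The PACF at lag k is phi_{kk}, the last component of the solution
to the Yule-Walker system G_k phi = r_k where
  (G_k)_{ij} = rho(|i - j|), (r_k)_i = rho(i), i,j = 1..k.
Equivalently, Durbin-Levinson gives phi_{kk} iteratively:
  phi_{11} = rho(1)
  phi_{kk} = [rho(k) - sum_{j=1..k-1} phi_{k-1,j} rho(k-j)]
            / [1 - sum_{j=1..k-1} phi_{k-1,j} rho(j)],
  phi_{k,j} = phi_{k-1,j} - phi_{kk} phi_{k-1,k-j},  j = 1..k-1.
Step k = 1:
  phi_11 = rho(1) = -0.6344.
Step k = 2:
  phi_22 = [rho(2) - phi_11 rho(1)] / [1 - phi_11 rho(1)] = [0.6705 - (-0.6344)(-0.6344)] / [1 - (-0.6344)(-0.6344)]
         = 0.26803664 / 0.59753664 = 0.448569.
  Update: phi_21 = phi_11 - phi_22 phi_11 = -0.6344 - (0.448569)(-0.6344) = -0.349828.
Step k = 3:
  phi_33 = [rho(3) - phi_21 rho(2) - phi_22 rho(1)] / [1 - phi_21 rho(1) - phi_22 rho(2)]
    numerator   = -0.6413 - (-0.349828)(0.6705) - (0.448569)(-0.6344) = -0.12216819
    denominator = 1 - (-0.349828)(-0.6344) - (0.448569)(0.6705) = 0.47730361
  phi_33 = -0.12216819 / 0.47730361 = -0.256.
Therefore phi_{33} = -0.2560.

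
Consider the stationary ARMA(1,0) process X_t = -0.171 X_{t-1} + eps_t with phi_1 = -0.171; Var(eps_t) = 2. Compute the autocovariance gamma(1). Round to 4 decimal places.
\gamma(1) = -0.3523

Multiply the model equation by X_{t-k} and take expectations. With theta_0 = psi_0 = 1 and psi_j the MA(infinity) weights, this gives
  gamma(k) - sum_i phi_i gamma(k-i) = c_k,
  c_k = sigma^2 * sum_{j=k..q} theta_j psi_{j-k}   (c_k = 0 for k > q),
using gamma(-m) = gamma(m).
Pure AR (q = 0): c_0 = sigma^2 = 2, c_k = 0 for k >= 1.
Equations for k = 0 and k = 1 (AR order 1):
  gamma(0) = phi_1 gamma(1) + c_0
  gamma(1) = phi_1 gamma(0) + c_1
Substituting the second into the first: gamma(0) (1 - phi_1^2) = c_0 + phi_1 c_1, so
  gamma(0) = c_0 / (1 - phi_1^2) = 2 / (1 - (-0.171)^2) = 2 / 0.970759 = 2.060244.
  gamma(1) = phi_1 gamma(0) = (-0.171)(2.060244) = -0.352302.
Therefore gamma(1) = -0.3523 (to 4 decimal places).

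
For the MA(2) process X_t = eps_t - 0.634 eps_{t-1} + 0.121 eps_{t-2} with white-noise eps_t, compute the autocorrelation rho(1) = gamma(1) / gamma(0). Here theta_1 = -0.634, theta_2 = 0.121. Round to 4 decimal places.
\rho(1) = -0.5017

For an MA(q) process with theta_0 = 1, the autocovariance is
  gamma(k) = sigma^2 * sum_{i=0..q-k} theta_i * theta_{i+k},
and rho(k) = gamma(k) / gamma(0). Sigma^2 cancels.
  numerator   = (1)*(-0.634) + (-0.634)*(0.121) = -0.710714.
  denominator = (1)^2 + (-0.634)^2 + (0.121)^2 = 1.416597.
  rho(1) = -0.710714 / 1.416597 = -0.5017.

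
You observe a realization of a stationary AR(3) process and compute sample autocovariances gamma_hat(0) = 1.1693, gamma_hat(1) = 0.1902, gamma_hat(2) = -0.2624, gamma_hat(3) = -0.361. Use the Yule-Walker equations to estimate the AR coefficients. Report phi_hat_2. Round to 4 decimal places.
\hat\phi_{2} = -0.2080

The Yule-Walker equations for an AR(p) process read, in matrix form,
  Gamma_p phi = r_p,   with   (Gamma_p)_{ij} = gamma(|i - j|),
                       (r_p)_i = gamma(i),   i,j = 1..p.
Substitute the sample gammas (Toeplitz matrix and right-hand side of size 3):
  Gamma_p = [[1.1693, 0.1902, -0.2624], [0.1902, 1.1693, 0.1902], [-0.2624, 0.1902, 1.1693]]
  r_p     = [0.1902, -0.2624, -0.361]
Written out (R1..R3):
  (R1) 1.1693 phi_1 + 0.1902 phi_2 - 0.2624 phi_3 = 0.1902
  (R2) 0.1902 phi_1 + 1.1693 phi_2 + 0.1902 phi_3 = -0.2624
  (R3) -0.2624 phi_1 + 0.1902 phi_2 + 1.1693 phi_3 = -0.361
Gaussian elimination:
  R2 <- R2 - (0.1902/1.1693) R1 = R2 - (0.162661) R1:  1.138362 phi_2 + 0.232882 phi_3 = -0.293338
  R3 <- R3 - (-0.2624/1.1693) R1 = R3 - (-0.224408) R1:  0.232882 phi_2 + 1.110415 phi_3 = -0.318318
  R3 <- R3 - (0.232882/1.138362) R2 = R3 - (0.204577) R2:  1.062773 phi_3 = -0.258307
Back-substitution:
  phi_hat_3 = -0.258307 / 1.062773 = -0.24305
  phi_hat_2 = (-0.293338 - (0.232882)(-0.24305)) / 1.138362 = -0.207962
  phi_hat_1 = (0.1902 - (0.1902)(-0.207962) - (-0.2624)(-0.24305)) / 1.1693 = 0.141946
So phi_hat = [0.1419, -0.2080, -0.2431].
Therefore phi_hat_2 = -0.2080.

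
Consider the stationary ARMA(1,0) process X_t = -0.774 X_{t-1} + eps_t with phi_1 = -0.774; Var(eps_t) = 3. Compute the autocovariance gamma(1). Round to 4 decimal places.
\gamma(1) = -5.7916

Multiply the model equation by X_{t-k} and take expectations. With theta_0 = psi_0 = 1 and psi_j the MA(infinity) weights, this gives
  gamma(k) - sum_i phi_i gamma(k-i) = c_k,
  c_k = sigma^2 * sum_{j=k..q} theta_j psi_{j-k}   (c_k = 0 for k > q),
using gamma(-m) = gamma(m).
Pure AR (q = 0): c_0 = sigma^2 = 3, c_k = 0 for k >= 1.
Equations for k = 0 and k = 1 (AR order 1):
  gamma(0) = phi_1 gamma(1) + c_0
  gamma(1) = phi_1 gamma(0) + c_1
Substituting the second into the first: gamma(0) (1 - phi_1^2) = c_0 + phi_1 c_1, so
  gamma(0) = c_0 / (1 - phi_1^2) = 3 / (1 - (-0.774)^2) = 3 / 0.400924 = 7.482715.
  gamma(1) = phi_1 gamma(0) = (-0.774)(7.482715) = -5.791621.
Therefore gamma(1) = -5.7916 (to 4 decimal places).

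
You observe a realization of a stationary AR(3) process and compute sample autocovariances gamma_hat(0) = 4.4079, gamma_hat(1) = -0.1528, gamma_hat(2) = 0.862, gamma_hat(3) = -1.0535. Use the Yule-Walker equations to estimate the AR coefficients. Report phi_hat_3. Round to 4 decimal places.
\hat\phi_{3} = -0.2360

The Yule-Walker equations for an AR(p) process read, in matrix form,
  Gamma_p phi = r_p,   with   (Gamma_p)_{ij} = gamma(|i - j|),
                       (r_p)_i = gamma(i),   i,j = 1..p.
Substitute the sample gammas (Toeplitz matrix and right-hand side of size 3):
  Gamma_p = [[4.4079, -0.1528, 0.862], [-0.1528, 4.4079, -0.1528], [0.862, -0.1528, 4.4079]]
  r_p     = [-0.1528, 0.862, -1.0535]
Written out (R1..R3):
  (R1) 4.4079 phi_1 - 0.1528 phi_2 + 0.862 phi_3 = -0.1528
  (R2) -0.1528 phi_1 + 4.4079 phi_2 - 0.1528 phi_3 = 0.862
  (R3) 0.862 phi_1 - 0.1528 phi_2 + 4.4079 phi_3 = -1.0535
Gaussian elimination:
  R2 <- R2 - (-0.1528/4.4079) R1 = R2 - (-0.034665) R1:  4.402603 phi_2 - 0.122919 phi_3 = 0.856703
  R3 <- R3 - (0.862/4.4079) R1 = R3 - (0.195558) R1:  -0.122919 phi_2 + 4.239329 phi_3 = -1.023619
  R3 <- R3 - (-0.122919/4.402603) R2 = R3 - (-0.02792) R2:  4.235897 phi_3 = -0.9997
Back-substitution:
  phi_hat_3 = -0.9997 / 4.235897 = -0.236007
  phi_hat_2 = (0.856703 - (-0.122919)(-0.236007)) / 4.402603 = 0.188001
  phi_hat_1 = (-0.1528 - (-0.1528)(0.188001) - (0.862)(-0.236007)) / 4.4079 = 0.018005
So phi_hat = [0.0180, 0.1880, -0.2360].
Therefore phi_hat_3 = -0.2360.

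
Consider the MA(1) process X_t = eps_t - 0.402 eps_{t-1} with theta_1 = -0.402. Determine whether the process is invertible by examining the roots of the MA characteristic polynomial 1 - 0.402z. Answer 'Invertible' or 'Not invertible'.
\text{Invertible}

The MA(q) characteristic polynomial is P(z) = 1 - 0.402z.
Invertibility requires all roots to lie outside the unit circle, i.e. |z| > 1 for every root.
This is linear in z: 1 + (-0.402) z = 0  =>  z = -1/(-0.402) = 2.487562,  |z| = 2.487562.
Moduli of all roots: 2.4876.
All moduli strictly greater than 1? Yes.
Verdict: Invertible.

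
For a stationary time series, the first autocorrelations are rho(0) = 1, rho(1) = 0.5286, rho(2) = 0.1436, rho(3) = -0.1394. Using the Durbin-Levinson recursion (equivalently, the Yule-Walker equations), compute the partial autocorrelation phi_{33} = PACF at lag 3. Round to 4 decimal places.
\phi_{33} = -0.1870

The PACF at lag k is phi_{kk}, the last component of the solution
to the Yule-Walker system G_k phi = r_k where
  (G_k)_{ij} = rho(|i - j|), (r_k)_i = rho(i), i,j = 1..k.
Equivalently, Durbin-Levinson gives phi_{kk} iteratively:
  phi_{11} = rho(1)
  phi_{kk} = [rho(k) - sum_{j=1..k-1} phi_{k-1,j} rho(k-j)]
            / [1 - sum_{j=1..k-1} phi_{k-1,j} rho(j)],
  phi_{k,j} = phi_{k-1,j} - phi_{kk} phi_{k-1,k-j},  j = 1..k-1.
Step k = 1:
  phi_11 = rho(1) = 0.5286.
Step k = 2:
  phi_22 = [rho(2) - phi_11 rho(1)] / [1 - phi_11 rho(1)] = [0.1436 - (0.5286)(0.5286)] / [1 - (0.5286)(0.5286)]
         = -0.13581796 / 0.72058204 = -0.188484.
  Update: phi_21 = phi_11 - phi_22 phi_11 = 0.5286 - (-0.188484)(0.5286) = 0.628232.
Step k = 3:
  phi_33 = [rho(3) - phi_21 rho(2) - phi_22 rho(1)] / [1 - phi_21 rho(1) - phi_22 rho(2)]
    numerator   = -0.1394 - (0.628232)(0.1436) - (-0.188484)(0.5286) = -0.12998171
    denominator = 1 - (0.628232)(0.5286) - (-0.188484)(0.1436) = 0.69498257
  phi_33 = -0.12998171 / 0.69498257 = -0.187.
Therefore phi_{33} = -0.1870.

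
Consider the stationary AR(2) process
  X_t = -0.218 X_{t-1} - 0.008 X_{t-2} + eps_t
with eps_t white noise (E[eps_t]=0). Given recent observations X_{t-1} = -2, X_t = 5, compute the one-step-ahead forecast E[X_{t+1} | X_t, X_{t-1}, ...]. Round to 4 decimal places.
E[X_{t+1} \mid \mathcal F_t] = -1.0740

For an AR(p) model X_t = c + sum_i phi_i X_{t-i} + eps_t, the
one-step-ahead conditional mean is
  E[X_{t+1} | X_t, ...] = c + sum_i phi_i X_{t+1-i}.
Substitute known values:
  E[X_{t+1} | ...] = (-0.218) * (5) + (-0.008) * (-2)
                   = -1.0740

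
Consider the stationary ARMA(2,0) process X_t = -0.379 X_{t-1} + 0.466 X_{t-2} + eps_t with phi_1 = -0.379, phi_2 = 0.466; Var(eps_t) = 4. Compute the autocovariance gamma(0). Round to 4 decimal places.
\gamma(0) = 10.2959

Multiply the model equation by X_{t-k} and take expectations. With theta_0 = psi_0 = 1 and psi_j the MA(infinity) weights, this gives
  gamma(k) - sum_i phi_i gamma(k-i) = c_k,
  c_k = sigma^2 * sum_{j=k..q} theta_j psi_{j-k}   (c_k = 0 for k > q),
using gamma(-m) = gamma(m).
Pure AR (q = 0): c_0 = sigma^2 = 4, c_k = 0 for k >= 1.
Equations for k = 0, 1, 2 (AR order 2, c_2 = 0):
  (E0) gamma(0) = phi_1 gamma(1) + phi_2 gamma(2) + c_0
  (E1) gamma(1) = phi_1 gamma(0) + phi_2 gamma(1) + c_1
  (E2) gamma(2) = phi_1 gamma(1) + phi_2 gamma(0)
From (E1): gamma(1) = A gamma(0) + B with
  A = phi_1 / (1 - phi_2) = -0.379 / 0.534 = -0.709738,   B = c_1 / (1 - phi_2) = 0 / 0.534 = 0.
Insert (E2) into (E0): gamma(0) (1 - phi_2^2) = phi_1 (1 + phi_2) gamma(1) + c_0.
  phi_1 (1 + phi_2) = (-0.379)(1.466) = -0.555614,   1 - phi_2^2 = 0.782844.
Replace gamma(1) by A gamma(0) + B and collect gamma(0):
  gamma(0) [0.782844 - (-0.555614)(-0.709738)] = c_0 = 4
  gamma(0) * 0.388504 = 4
  gamma(0) = 4 / 0.388504 = 10.295912.
Therefore gamma(0) = 10.2959 (to 4 decimal places).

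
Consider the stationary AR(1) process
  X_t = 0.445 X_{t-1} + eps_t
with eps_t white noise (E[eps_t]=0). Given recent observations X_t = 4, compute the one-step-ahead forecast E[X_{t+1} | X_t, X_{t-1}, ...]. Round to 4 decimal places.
E[X_{t+1} \mid \mathcal F_t] = 1.7800

For an AR(p) model X_t = c + sum_i phi_i X_{t-i} + eps_t, the
one-step-ahead conditional mean is
  E[X_{t+1} | X_t, ...] = c + sum_i phi_i X_{t+1-i}.
Substitute known values:
  E[X_{t+1} | ...] = (0.445) * (4)
                   = 1.7800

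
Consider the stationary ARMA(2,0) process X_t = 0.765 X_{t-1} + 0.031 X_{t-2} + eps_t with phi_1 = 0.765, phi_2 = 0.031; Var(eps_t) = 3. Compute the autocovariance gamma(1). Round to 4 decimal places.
\gamma(1) = 6.2928

Multiply the model equation by X_{t-k} and take expectations. With theta_0 = psi_0 = 1 and psi_j the MA(infinity) weights, this gives
  gamma(k) - sum_i phi_i gamma(k-i) = c_k,
  c_k = sigma^2 * sum_{j=k..q} theta_j psi_{j-k}   (c_k = 0 for k > q),
using gamma(-m) = gamma(m).
Pure AR (q = 0): c_0 = sigma^2 = 3, c_k = 0 for k >= 1.
Equations for k = 0, 1, 2 (AR order 2, c_2 = 0):
  (E0) gamma(0) = phi_1 gamma(1) + phi_2 gamma(2) + c_0
  (E1) gamma(1) = phi_1 gamma(0) + phi_2 gamma(1) + c_1
  (E2) gamma(2) = phi_1 gamma(1) + phi_2 gamma(0)
From (E1): gamma(1) = A gamma(0) + B with
  A = phi_1 / (1 - phi_2) = 0.765 / 0.969 = 0.789474,   B = c_1 / (1 - phi_2) = 0 / 0.969 = 0.
Insert (E2) into (E0): gamma(0) (1 - phi_2^2) = phi_1 (1 + phi_2) gamma(1) + c_0.
  phi_1 (1 + phi_2) = (0.765)(1.031) = 0.788715,   1 - phi_2^2 = 0.999039.
Replace gamma(1) by A gamma(0) + B and collect gamma(0):
  gamma(0) [0.999039 - (0.788715)(0.789474)] = c_0 = 3
  gamma(0) * 0.376369 = 3
  gamma(0) = 3 / 0.376369 = 7.970895.
  gamma(1) = A gamma(0) = (0.789474)(7.970895) = 6.292812.
Therefore gamma(1) = 6.2928 (to 4 decimal places).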